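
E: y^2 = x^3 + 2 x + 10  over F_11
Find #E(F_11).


For each x in F_11, count y with y^2 = x^3 + 2 x + 10 mod 11:
  x = 2: RHS = 0, y in [0]  -> 1 point(s)
  x = 4: RHS = 5, y in [4, 7]  -> 2 point(s)
  x = 7: RHS = 4, y in [2, 9]  -> 2 point(s)
  x = 9: RHS = 9, y in [3, 8]  -> 2 point(s)
Affine points: 7. Add the point at infinity: total = 8.

#E(F_11) = 8


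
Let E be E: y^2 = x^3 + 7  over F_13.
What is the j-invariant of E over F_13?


Delta = -16(4 a^3 + 27 b^2) mod 13 = 9
-1728 * (4 a)^3 = -1728 * (4*0)^3 mod 13 = 0
j = 0 * 9^(-1) mod 13 = 0

j = 0 (mod 13)


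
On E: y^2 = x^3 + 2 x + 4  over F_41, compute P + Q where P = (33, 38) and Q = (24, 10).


P != Q, so use the chord formula.
s = (y2 - y1) / (x2 - x1) = (13) / (32) mod 41 = 35
x3 = s^2 - x1 - x2 mod 41 = 35^2 - 33 - 24 = 20
y3 = s (x1 - x3) - y1 mod 41 = 35 * (33 - 20) - 38 = 7

P + Q = (20, 7)


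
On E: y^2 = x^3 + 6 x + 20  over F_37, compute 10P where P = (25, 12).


k = 10 = 1010_2 (binary, LSB first: 0101)
Double-and-add from P = (25, 12):
  bit 0 = 0: acc unchanged = O
  bit 1 = 1: acc = O + (31, 8) = (31, 8)
  bit 2 = 0: acc unchanged = (31, 8)
  bit 3 = 1: acc = (31, 8) + (10, 9) = (8, 5)

10P = (8, 5)


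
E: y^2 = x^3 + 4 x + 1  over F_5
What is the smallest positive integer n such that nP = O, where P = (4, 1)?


Compute successive multiples of P until we hit O:
  1P = (4, 1)
  2P = (3, 0)
  3P = (4, 4)
  4P = O

ord(P) = 4


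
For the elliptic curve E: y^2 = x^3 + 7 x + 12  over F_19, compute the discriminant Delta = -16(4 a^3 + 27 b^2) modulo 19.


4 a^3 + 27 b^2 = 4*7^3 + 27*12^2 = 1372 + 3888 = 5260
Delta = -16 * (5260) = -84160
Delta mod 19 = 10

Delta = 10 (mod 19)


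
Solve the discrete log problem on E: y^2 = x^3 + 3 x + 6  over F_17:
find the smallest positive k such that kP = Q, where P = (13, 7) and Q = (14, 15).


Enumerate multiples of P until we hit Q = (14, 15):
  1P = (13, 7)
  2P = (8, 10)
  3P = (12, 6)
  4P = (10, 13)
  5P = (15, 14)
  6P = (14, 15)
Match found at i = 6.

k = 6


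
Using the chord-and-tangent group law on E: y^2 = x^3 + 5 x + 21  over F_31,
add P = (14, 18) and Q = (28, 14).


P != Q, so use the chord formula.
s = (y2 - y1) / (x2 - x1) = (27) / (14) mod 31 = 13
x3 = s^2 - x1 - x2 mod 31 = 13^2 - 14 - 28 = 3
y3 = s (x1 - x3) - y1 mod 31 = 13 * (14 - 3) - 18 = 1

P + Q = (3, 1)


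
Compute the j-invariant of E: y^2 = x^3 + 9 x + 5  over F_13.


Delta = -16(4 a^3 + 27 b^2) mod 13 = 4
-1728 * (4 a)^3 = -1728 * (4*9)^3 mod 13 = 12
j = 12 * 4^(-1) mod 13 = 3

j = 3 (mod 13)


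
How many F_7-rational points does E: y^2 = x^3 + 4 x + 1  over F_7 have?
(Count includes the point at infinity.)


For each x in F_7, count y with y^2 = x^3 + 4 x + 1 mod 7:
  x = 0: RHS = 1, y in [1, 6]  -> 2 point(s)
  x = 4: RHS = 4, y in [2, 5]  -> 2 point(s)
Affine points: 4. Add the point at infinity: total = 5.

#E(F_7) = 5


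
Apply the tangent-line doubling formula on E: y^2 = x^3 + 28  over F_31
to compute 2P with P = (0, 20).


Doubling: s = (3 x1^2 + a) / (2 y1)
s = (3*0^2 + 0) / (2*20) mod 31 = 0
x3 = s^2 - 2 x1 mod 31 = 0^2 - 2*0 = 0
y3 = s (x1 - x3) - y1 mod 31 = 0 * (0 - 0) - 20 = 11

2P = (0, 11)


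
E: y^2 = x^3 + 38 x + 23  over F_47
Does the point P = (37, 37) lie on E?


Check whether y^2 = x^3 + 38 x + 23 (mod 47) for (x, y) = (37, 37).
LHS: y^2 = 37^2 mod 47 = 6
RHS: x^3 + 38 x + 23 = 37^3 + 38*37 + 23 mod 47 = 6
LHS = RHS

Yes, on the curve


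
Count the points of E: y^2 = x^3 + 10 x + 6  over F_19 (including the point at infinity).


For each x in F_19, count y with y^2 = x^3 + 10 x + 6 mod 19:
  x = 0: RHS = 6, y in [5, 14]  -> 2 point(s)
  x = 1: RHS = 17, y in [6, 13]  -> 2 point(s)
  x = 3: RHS = 6, y in [5, 14]  -> 2 point(s)
  x = 6: RHS = 16, y in [4, 15]  -> 2 point(s)
  x = 7: RHS = 1, y in [1, 18]  -> 2 point(s)
  x = 8: RHS = 9, y in [3, 16]  -> 2 point(s)
  x = 10: RHS = 4, y in [2, 17]  -> 2 point(s)
  x = 12: RHS = 11, y in [7, 12]  -> 2 point(s)
  x = 15: RHS = 16, y in [4, 15]  -> 2 point(s)
  x = 16: RHS = 6, y in [5, 14]  -> 2 point(s)
  x = 17: RHS = 16, y in [4, 15]  -> 2 point(s)
Affine points: 22. Add the point at infinity: total = 23.

#E(F_19) = 23


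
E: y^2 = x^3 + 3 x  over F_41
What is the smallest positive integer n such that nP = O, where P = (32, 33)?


Compute successive multiples of P until we hit O:
  1P = (32, 33)
  2P = (18, 8)
  3P = (40, 23)
  4P = (9, 10)
  5P = (1, 39)
  6P = (10, 13)
  7P = (31, 35)
  8P = (23, 31)
  ... (continuing to 17P)
  17P = O

ord(P) = 17


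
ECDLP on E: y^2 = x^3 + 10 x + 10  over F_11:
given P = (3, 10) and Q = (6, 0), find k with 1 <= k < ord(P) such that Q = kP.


Enumerate multiples of P until we hit Q = (6, 0):
  1P = (3, 10)
  2P = (9, 2)
  3P = (2, 7)
  4P = (4, 9)
  5P = (5, 3)
  6P = (7, 4)
  7P = (6, 0)
Match found at i = 7.

k = 7


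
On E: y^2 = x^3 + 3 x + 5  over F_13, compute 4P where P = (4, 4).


k = 4 = 100_2 (binary, LSB first: 001)
Double-and-add from P = (4, 4):
  bit 0 = 0: acc unchanged = O
  bit 1 = 0: acc unchanged = O
  bit 2 = 1: acc = O + (4, 4) = (4, 4)

4P = (4, 4)


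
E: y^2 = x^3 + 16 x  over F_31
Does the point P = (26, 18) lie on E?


Check whether y^2 = x^3 + 16 x + 0 (mod 31) for (x, y) = (26, 18).
LHS: y^2 = 18^2 mod 31 = 14
RHS: x^3 + 16 x + 0 = 26^3 + 16*26 + 0 mod 31 = 12
LHS != RHS

No, not on the curve


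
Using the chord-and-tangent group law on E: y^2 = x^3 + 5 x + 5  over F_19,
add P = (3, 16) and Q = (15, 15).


P != Q, so use the chord formula.
s = (y2 - y1) / (x2 - x1) = (18) / (12) mod 19 = 11
x3 = s^2 - x1 - x2 mod 19 = 11^2 - 3 - 15 = 8
y3 = s (x1 - x3) - y1 mod 19 = 11 * (3 - 8) - 16 = 5

P + Q = (8, 5)


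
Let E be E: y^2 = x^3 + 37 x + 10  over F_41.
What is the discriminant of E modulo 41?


4 a^3 + 27 b^2 = 4*37^3 + 27*10^2 = 202612 + 2700 = 205312
Delta = -16 * (205312) = -3284992
Delta mod 41 = 10

Delta = 10 (mod 41)


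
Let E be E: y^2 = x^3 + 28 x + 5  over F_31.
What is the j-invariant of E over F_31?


Delta = -16(4 a^3 + 27 b^2) mod 31 = 11
-1728 * (4 a)^3 = -1728 * (4*28)^3 mod 31 = 2
j = 2 * 11^(-1) mod 31 = 3

j = 3 (mod 31)


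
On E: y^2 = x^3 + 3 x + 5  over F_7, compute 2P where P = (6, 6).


Doubling: s = (3 x1^2 + a) / (2 y1)
s = (3*6^2 + 3) / (2*6) mod 7 = 4
x3 = s^2 - 2 x1 mod 7 = 4^2 - 2*6 = 4
y3 = s (x1 - x3) - y1 mod 7 = 4 * (6 - 4) - 6 = 2

2P = (4, 2)


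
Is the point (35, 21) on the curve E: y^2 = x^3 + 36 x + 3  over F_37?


Check whether y^2 = x^3 + 36 x + 3 (mod 37) for (x, y) = (35, 21).
LHS: y^2 = 21^2 mod 37 = 34
RHS: x^3 + 36 x + 3 = 35^3 + 36*35 + 3 mod 37 = 34
LHS = RHS

Yes, on the curve


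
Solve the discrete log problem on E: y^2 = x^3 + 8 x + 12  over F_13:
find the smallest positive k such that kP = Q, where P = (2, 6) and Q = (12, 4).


Enumerate multiples of P until we hit Q = (12, 4):
  1P = (2, 6)
  2P = (6, 9)
  3P = (8, 9)
  4P = (0, 8)
  5P = (12, 4)
Match found at i = 5.

k = 5


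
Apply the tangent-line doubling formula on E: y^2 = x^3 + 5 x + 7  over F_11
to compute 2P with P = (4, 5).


Doubling: s = (3 x1^2 + a) / (2 y1)
s = (3*4^2 + 5) / (2*5) mod 11 = 2
x3 = s^2 - 2 x1 mod 11 = 2^2 - 2*4 = 7
y3 = s (x1 - x3) - y1 mod 11 = 2 * (4 - 7) - 5 = 0

2P = (7, 0)


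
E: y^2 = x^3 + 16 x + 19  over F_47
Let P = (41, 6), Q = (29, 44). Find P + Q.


P != Q, so use the chord formula.
s = (y2 - y1) / (x2 - x1) = (38) / (35) mod 47 = 36
x3 = s^2 - x1 - x2 mod 47 = 36^2 - 41 - 29 = 4
y3 = s (x1 - x3) - y1 mod 47 = 36 * (41 - 4) - 6 = 10

P + Q = (4, 10)


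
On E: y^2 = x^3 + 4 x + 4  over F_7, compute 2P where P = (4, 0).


k = 2 = 10_2 (binary, LSB first: 01)
Double-and-add from P = (4, 0):
  bit 0 = 0: acc unchanged = O
  bit 1 = 1: acc = O + O = O

2P = O


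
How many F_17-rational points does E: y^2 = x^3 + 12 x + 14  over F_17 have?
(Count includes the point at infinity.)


For each x in F_17, count y with y^2 = x^3 + 12 x + 14 mod 17:
  x = 3: RHS = 9, y in [3, 14]  -> 2 point(s)
  x = 6: RHS = 13, y in [8, 9]  -> 2 point(s)
  x = 7: RHS = 16, y in [4, 13]  -> 2 point(s)
  x = 9: RHS = 1, y in [1, 16]  -> 2 point(s)
  x = 11: RHS = 15, y in [7, 10]  -> 2 point(s)
  x = 12: RHS = 16, y in [4, 13]  -> 2 point(s)
  x = 13: RHS = 4, y in [2, 15]  -> 2 point(s)
  x = 14: RHS = 2, y in [6, 11]  -> 2 point(s)
  x = 15: RHS = 16, y in [4, 13]  -> 2 point(s)
  x = 16: RHS = 1, y in [1, 16]  -> 2 point(s)
Affine points: 20. Add the point at infinity: total = 21.

#E(F_17) = 21


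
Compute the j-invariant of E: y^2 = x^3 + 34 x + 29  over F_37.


Delta = -16(4 a^3 + 27 b^2) mod 37 = 17
-1728 * (4 a)^3 = -1728 * (4*34)^3 mod 37 = 10
j = 10 * 17^(-1) mod 37 = 18

j = 18 (mod 37)


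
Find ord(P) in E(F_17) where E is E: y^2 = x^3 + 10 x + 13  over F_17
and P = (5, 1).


Compute successive multiples of P until we hit O:
  1P = (5, 1)
  2P = (7, 16)
  3P = (6, 0)
  4P = (7, 1)
  5P = (5, 16)
  6P = O

ord(P) = 6


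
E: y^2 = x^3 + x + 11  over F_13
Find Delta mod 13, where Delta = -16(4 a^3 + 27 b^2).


4 a^3 + 27 b^2 = 4*1^3 + 27*11^2 = 4 + 3267 = 3271
Delta = -16 * (3271) = -52336
Delta mod 13 = 2

Delta = 2 (mod 13)


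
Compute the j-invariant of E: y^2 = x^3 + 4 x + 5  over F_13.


Delta = -16(4 a^3 + 27 b^2) mod 13 = 2
-1728 * (4 a)^3 = -1728 * (4*4)^3 mod 13 = 1
j = 1 * 2^(-1) mod 13 = 7

j = 7 (mod 13)


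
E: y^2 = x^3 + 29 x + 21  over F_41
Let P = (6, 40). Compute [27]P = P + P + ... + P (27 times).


k = 27 = 11011_2 (binary, LSB first: 11011)
Double-and-add from P = (6, 40):
  bit 0 = 1: acc = O + (6, 40) = (6, 40)
  bit 1 = 1: acc = (6, 40) + (37, 13) = (18, 26)
  bit 2 = 0: acc unchanged = (18, 26)
  bit 3 = 1: acc = (18, 26) + (10, 9) = (22, 27)
  bit 4 = 1: acc = (22, 27) + (31, 24) = (20, 27)

27P = (20, 27)


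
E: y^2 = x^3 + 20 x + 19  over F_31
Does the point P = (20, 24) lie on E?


Check whether y^2 = x^3 + 20 x + 19 (mod 31) for (x, y) = (20, 24).
LHS: y^2 = 24^2 mod 31 = 18
RHS: x^3 + 20 x + 19 = 20^3 + 20*20 + 19 mod 31 = 18
LHS = RHS

Yes, on the curve


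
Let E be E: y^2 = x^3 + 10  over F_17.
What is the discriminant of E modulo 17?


4 a^3 + 27 b^2 = 4*0^3 + 27*10^2 = 0 + 2700 = 2700
Delta = -16 * (2700) = -43200
Delta mod 17 = 14

Delta = 14 (mod 17)


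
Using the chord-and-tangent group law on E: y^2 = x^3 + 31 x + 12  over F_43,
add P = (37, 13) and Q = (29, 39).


P != Q, so use the chord formula.
s = (y2 - y1) / (x2 - x1) = (26) / (35) mod 43 = 29
x3 = s^2 - x1 - x2 mod 43 = 29^2 - 37 - 29 = 1
y3 = s (x1 - x3) - y1 mod 43 = 29 * (37 - 1) - 13 = 42

P + Q = (1, 42)


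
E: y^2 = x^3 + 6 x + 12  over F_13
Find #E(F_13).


For each x in F_13, count y with y^2 = x^3 + 6 x + 12 mod 13:
  x = 0: RHS = 12, y in [5, 8]  -> 2 point(s)
  x = 4: RHS = 9, y in [3, 10]  -> 2 point(s)
  x = 6: RHS = 4, y in [2, 11]  -> 2 point(s)
  x = 8: RHS = 0, y in [0]  -> 1 point(s)
Affine points: 7. Add the point at infinity: total = 8.

#E(F_13) = 8


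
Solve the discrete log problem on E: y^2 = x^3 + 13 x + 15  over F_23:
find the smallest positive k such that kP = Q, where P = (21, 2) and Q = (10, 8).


Enumerate multiples of P until we hit Q = (10, 8):
  1P = (21, 2)
  2P = (10, 15)
  3P = (1, 12)
  4P = (7, 14)
  5P = (7, 9)
  6P = (1, 11)
  7P = (10, 8)
Match found at i = 7.

k = 7


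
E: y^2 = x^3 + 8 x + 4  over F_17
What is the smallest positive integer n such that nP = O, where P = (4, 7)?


Compute successive multiples of P until we hit O:
  1P = (4, 7)
  2P = (8, 11)
  3P = (6, 8)
  4P = (3, 2)
  5P = (1, 8)
  6P = (14, 2)
  7P = (12, 14)
  8P = (10, 9)
  ... (continuing to 21P)
  21P = O

ord(P) = 21


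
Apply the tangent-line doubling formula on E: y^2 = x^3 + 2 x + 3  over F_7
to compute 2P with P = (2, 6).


Doubling: s = (3 x1^2 + a) / (2 y1)
s = (3*2^2 + 2) / (2*6) mod 7 = 0
x3 = s^2 - 2 x1 mod 7 = 0^2 - 2*2 = 3
y3 = s (x1 - x3) - y1 mod 7 = 0 * (2 - 3) - 6 = 1

2P = (3, 1)


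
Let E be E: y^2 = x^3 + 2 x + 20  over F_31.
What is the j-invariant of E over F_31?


Delta = -16(4 a^3 + 27 b^2) mod 31 = 9
-1728 * (4 a)^3 = -1728 * (4*2)^3 mod 31 = 4
j = 4 * 9^(-1) mod 31 = 28

j = 28 (mod 31)


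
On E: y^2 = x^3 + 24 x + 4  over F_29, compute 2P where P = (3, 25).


Doubling: s = (3 x1^2 + a) / (2 y1)
s = (3*3^2 + 24) / (2*25) mod 29 = 19
x3 = s^2 - 2 x1 mod 29 = 19^2 - 2*3 = 7
y3 = s (x1 - x3) - y1 mod 29 = 19 * (3 - 7) - 25 = 15

2P = (7, 15)


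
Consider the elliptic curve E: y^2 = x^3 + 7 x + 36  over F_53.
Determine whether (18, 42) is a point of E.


Check whether y^2 = x^3 + 7 x + 36 (mod 53) for (x, y) = (18, 42).
LHS: y^2 = 42^2 mod 53 = 15
RHS: x^3 + 7 x + 36 = 18^3 + 7*18 + 36 mod 53 = 5
LHS != RHS

No, not on the curve


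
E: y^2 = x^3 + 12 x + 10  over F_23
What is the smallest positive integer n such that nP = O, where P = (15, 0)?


Compute successive multiples of P until we hit O:
  1P = (15, 0)
  2P = O

ord(P) = 2


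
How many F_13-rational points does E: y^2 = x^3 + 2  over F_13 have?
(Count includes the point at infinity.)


For each x in F_13, count y with y^2 = x^3 + 0 x + 2 mod 13:
  x = 1: RHS = 3, y in [4, 9]  -> 2 point(s)
  x = 2: RHS = 10, y in [6, 7]  -> 2 point(s)
  x = 3: RHS = 3, y in [4, 9]  -> 2 point(s)
  x = 4: RHS = 1, y in [1, 12]  -> 2 point(s)
  x = 5: RHS = 10, y in [6, 7]  -> 2 point(s)
  x = 6: RHS = 10, y in [6, 7]  -> 2 point(s)
  x = 9: RHS = 3, y in [4, 9]  -> 2 point(s)
  x = 10: RHS = 1, y in [1, 12]  -> 2 point(s)
  x = 12: RHS = 1, y in [1, 12]  -> 2 point(s)
Affine points: 18. Add the point at infinity: total = 19.

#E(F_13) = 19


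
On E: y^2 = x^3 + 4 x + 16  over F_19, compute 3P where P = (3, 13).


k = 3 = 11_2 (binary, LSB first: 11)
Double-and-add from P = (3, 13):
  bit 0 = 1: acc = O + (3, 13) = (3, 13)
  bit 1 = 1: acc = (3, 13) + (14, 17) = (7, 8)

3P = (7, 8)


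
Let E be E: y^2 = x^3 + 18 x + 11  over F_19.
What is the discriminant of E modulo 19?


4 a^3 + 27 b^2 = 4*18^3 + 27*11^2 = 23328 + 3267 = 26595
Delta = -16 * (26595) = -425520
Delta mod 19 = 4

Delta = 4 (mod 19)


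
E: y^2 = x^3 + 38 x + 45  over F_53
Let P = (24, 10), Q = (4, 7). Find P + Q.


P != Q, so use the chord formula.
s = (y2 - y1) / (x2 - x1) = (50) / (33) mod 53 = 24
x3 = s^2 - x1 - x2 mod 53 = 24^2 - 24 - 4 = 18
y3 = s (x1 - x3) - y1 mod 53 = 24 * (24 - 18) - 10 = 28

P + Q = (18, 28)


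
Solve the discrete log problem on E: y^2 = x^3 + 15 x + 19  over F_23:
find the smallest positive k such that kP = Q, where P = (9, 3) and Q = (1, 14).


Enumerate multiples of P until we hit Q = (1, 14):
  1P = (9, 3)
  2P = (14, 12)
  3P = (6, 7)
  4P = (20, 4)
  5P = (21, 21)
  6P = (1, 9)
  7P = (15, 13)
  8P = (12, 15)
  9P = (18, 7)
  10P = (5, 9)
  11P = (17, 9)
  12P = (22, 16)
  13P = (16, 13)
  14P = (16, 10)
  15P = (22, 7)
  16P = (17, 14)
  17P = (5, 14)
  18P = (18, 16)
  19P = (12, 8)
  20P = (15, 10)
  21P = (1, 14)
Match found at i = 21.

k = 21


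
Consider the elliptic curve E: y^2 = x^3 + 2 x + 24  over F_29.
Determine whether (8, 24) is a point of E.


Check whether y^2 = x^3 + 2 x + 24 (mod 29) for (x, y) = (8, 24).
LHS: y^2 = 24^2 mod 29 = 25
RHS: x^3 + 2 x + 24 = 8^3 + 2*8 + 24 mod 29 = 1
LHS != RHS

No, not on the curve


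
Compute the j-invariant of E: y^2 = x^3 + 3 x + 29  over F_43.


Delta = -16(4 a^3 + 27 b^2) mod 43 = 30
-1728 * (4 a)^3 = -1728 * (4*3)^3 mod 43 = 22
j = 22 * 30^(-1) mod 43 = 38

j = 38 (mod 43)


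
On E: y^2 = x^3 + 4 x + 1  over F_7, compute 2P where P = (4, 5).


Doubling: s = (3 x1^2 + a) / (2 y1)
s = (3*4^2 + 4) / (2*5) mod 7 = 1
x3 = s^2 - 2 x1 mod 7 = 1^2 - 2*4 = 0
y3 = s (x1 - x3) - y1 mod 7 = 1 * (4 - 0) - 5 = 6

2P = (0, 6)


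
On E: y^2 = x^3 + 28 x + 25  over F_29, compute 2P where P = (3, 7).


k = 2 = 10_2 (binary, LSB first: 01)
Double-and-add from P = (3, 7):
  bit 0 = 0: acc unchanged = O
  bit 1 = 1: acc = O + (1, 5) = (1, 5)

2P = (1, 5)


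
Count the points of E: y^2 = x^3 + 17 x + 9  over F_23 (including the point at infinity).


For each x in F_23, count y with y^2 = x^3 + 17 x + 9 mod 23:
  x = 0: RHS = 9, y in [3, 20]  -> 2 point(s)
  x = 1: RHS = 4, y in [2, 21]  -> 2 point(s)
  x = 3: RHS = 18, y in [8, 15]  -> 2 point(s)
  x = 4: RHS = 3, y in [7, 16]  -> 2 point(s)
  x = 5: RHS = 12, y in [9, 14]  -> 2 point(s)
  x = 8: RHS = 13, y in [6, 17]  -> 2 point(s)
  x = 10: RHS = 6, y in [11, 12]  -> 2 point(s)
  x = 11: RHS = 9, y in [3, 20]  -> 2 point(s)
  x = 12: RHS = 9, y in [3, 20]  -> 2 point(s)
  x = 13: RHS = 12, y in [9, 14]  -> 2 point(s)
  x = 14: RHS = 1, y in [1, 22]  -> 2 point(s)
  x = 17: RHS = 13, y in [6, 17]  -> 2 point(s)
  x = 18: RHS = 6, y in [11, 12]  -> 2 point(s)
  x = 20: RHS = 0, y in [0]  -> 1 point(s)
  x = 21: RHS = 13, y in [6, 17]  -> 2 point(s)
Affine points: 29. Add the point at infinity: total = 30.

#E(F_23) = 30


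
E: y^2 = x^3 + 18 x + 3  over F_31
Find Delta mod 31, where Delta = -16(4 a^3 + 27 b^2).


4 a^3 + 27 b^2 = 4*18^3 + 27*3^2 = 23328 + 243 = 23571
Delta = -16 * (23571) = -377136
Delta mod 31 = 10

Delta = 10 (mod 31)


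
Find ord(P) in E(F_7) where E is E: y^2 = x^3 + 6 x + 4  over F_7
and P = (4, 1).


Compute successive multiples of P until we hit O:
  1P = (4, 1)
  2P = (0, 2)
  3P = (0, 5)
  4P = (4, 6)
  5P = O

ord(P) = 5


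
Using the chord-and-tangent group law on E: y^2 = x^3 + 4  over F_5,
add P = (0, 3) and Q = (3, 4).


P != Q, so use the chord formula.
s = (y2 - y1) / (x2 - x1) = (1) / (3) mod 5 = 2
x3 = s^2 - x1 - x2 mod 5 = 2^2 - 0 - 3 = 1
y3 = s (x1 - x3) - y1 mod 5 = 2 * (0 - 1) - 3 = 0

P + Q = (1, 0)


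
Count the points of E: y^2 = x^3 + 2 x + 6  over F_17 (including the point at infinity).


For each x in F_17, count y with y^2 = x^3 + 2 x + 6 mod 17:
  x = 1: RHS = 9, y in [3, 14]  -> 2 point(s)
  x = 2: RHS = 1, y in [1, 16]  -> 2 point(s)
  x = 6: RHS = 13, y in [8, 9]  -> 2 point(s)
  x = 11: RHS = 16, y in [4, 13]  -> 2 point(s)
  x = 13: RHS = 2, y in [6, 11]  -> 2 point(s)
Affine points: 10. Add the point at infinity: total = 11.

#E(F_17) = 11


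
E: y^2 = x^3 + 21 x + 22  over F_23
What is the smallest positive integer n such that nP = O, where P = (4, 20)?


Compute successive multiples of P until we hit O:
  1P = (4, 20)
  2P = (15, 3)
  3P = (10, 6)
  4P = (17, 18)
  5P = (14, 1)
  6P = (7, 11)
  7P = (21, 8)
  8P = (2, 7)
  ... (continuing to 28P)
  28P = O

ord(P) = 28


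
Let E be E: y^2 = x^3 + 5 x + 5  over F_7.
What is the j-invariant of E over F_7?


Delta = -16(4 a^3 + 27 b^2) mod 7 = 2
-1728 * (4 a)^3 = -1728 * (4*5)^3 mod 7 = 6
j = 6 * 2^(-1) mod 7 = 3

j = 3 (mod 7)


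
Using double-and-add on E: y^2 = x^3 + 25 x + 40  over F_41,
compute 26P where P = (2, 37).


k = 26 = 11010_2 (binary, LSB first: 01011)
Double-and-add from P = (2, 37):
  bit 0 = 0: acc unchanged = O
  bit 1 = 1: acc = O + (27, 12) = (27, 12)
  bit 2 = 0: acc unchanged = (27, 12)
  bit 3 = 1: acc = (27, 12) + (12, 31) = (18, 34)
  bit 4 = 1: acc = (18, 34) + (38, 26) = (36, 6)

26P = (36, 6)


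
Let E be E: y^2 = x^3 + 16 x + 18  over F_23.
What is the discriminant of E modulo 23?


4 a^3 + 27 b^2 = 4*16^3 + 27*18^2 = 16384 + 8748 = 25132
Delta = -16 * (25132) = -402112
Delta mod 23 = 20

Delta = 20 (mod 23)


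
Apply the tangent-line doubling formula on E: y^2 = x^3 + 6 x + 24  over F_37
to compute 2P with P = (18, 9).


Doubling: s = (3 x1^2 + a) / (2 y1)
s = (3*18^2 + 6) / (2*9) mod 37 = 5
x3 = s^2 - 2 x1 mod 37 = 5^2 - 2*18 = 26
y3 = s (x1 - x3) - y1 mod 37 = 5 * (18 - 26) - 9 = 25

2P = (26, 25)


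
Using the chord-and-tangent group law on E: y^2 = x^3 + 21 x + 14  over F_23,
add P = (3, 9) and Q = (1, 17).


P != Q, so use the chord formula.
s = (y2 - y1) / (x2 - x1) = (8) / (21) mod 23 = 19
x3 = s^2 - x1 - x2 mod 23 = 19^2 - 3 - 1 = 12
y3 = s (x1 - x3) - y1 mod 23 = 19 * (3 - 12) - 9 = 4

P + Q = (12, 4)


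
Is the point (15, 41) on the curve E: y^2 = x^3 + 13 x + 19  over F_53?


Check whether y^2 = x^3 + 13 x + 19 (mod 53) for (x, y) = (15, 41).
LHS: y^2 = 41^2 mod 53 = 38
RHS: x^3 + 13 x + 19 = 15^3 + 13*15 + 19 mod 53 = 38
LHS = RHS

Yes, on the curve


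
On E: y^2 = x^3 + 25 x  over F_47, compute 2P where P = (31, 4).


Doubling: s = (3 x1^2 + a) / (2 y1)
s = (3*31^2 + 25) / (2*4) mod 47 = 11
x3 = s^2 - 2 x1 mod 47 = 11^2 - 2*31 = 12
y3 = s (x1 - x3) - y1 mod 47 = 11 * (31 - 12) - 4 = 17

2P = (12, 17)


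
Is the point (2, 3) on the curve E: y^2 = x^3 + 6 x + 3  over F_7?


Check whether y^2 = x^3 + 6 x + 3 (mod 7) for (x, y) = (2, 3).
LHS: y^2 = 3^2 mod 7 = 2
RHS: x^3 + 6 x + 3 = 2^3 + 6*2 + 3 mod 7 = 2
LHS = RHS

Yes, on the curve


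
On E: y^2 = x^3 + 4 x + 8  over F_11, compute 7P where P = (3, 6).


k = 7 = 111_2 (binary, LSB first: 111)
Double-and-add from P = (3, 6):
  bit 0 = 1: acc = O + (3, 6) = (3, 6)
  bit 1 = 1: acc = (3, 6) + (9, 6) = (10, 5)
  bit 2 = 1: acc = (10, 5) + (7, 4) = (10, 6)

7P = (10, 6)


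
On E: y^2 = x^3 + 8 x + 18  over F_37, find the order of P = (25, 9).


Compute successive multiples of P until we hit O:
  1P = (25, 9)
  2P = (14, 5)
  3P = (7, 11)
  4P = (21, 7)
  5P = (19, 31)
  6P = (27, 23)
  7P = (34, 2)
  8P = (22, 1)
  ... (continuing to 21P)
  21P = O

ord(P) = 21


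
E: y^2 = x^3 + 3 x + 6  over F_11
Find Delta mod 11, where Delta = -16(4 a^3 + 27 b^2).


4 a^3 + 27 b^2 = 4*3^3 + 27*6^2 = 108 + 972 = 1080
Delta = -16 * (1080) = -17280
Delta mod 11 = 1

Delta = 1 (mod 11)


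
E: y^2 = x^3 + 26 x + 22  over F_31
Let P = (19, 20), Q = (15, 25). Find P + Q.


P != Q, so use the chord formula.
s = (y2 - y1) / (x2 - x1) = (5) / (27) mod 31 = 22
x3 = s^2 - x1 - x2 mod 31 = 22^2 - 19 - 15 = 16
y3 = s (x1 - x3) - y1 mod 31 = 22 * (19 - 16) - 20 = 15

P + Q = (16, 15)


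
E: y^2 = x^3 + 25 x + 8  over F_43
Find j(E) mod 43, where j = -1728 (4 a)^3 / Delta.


Delta = -16(4 a^3 + 27 b^2) mod 43 = 9
-1728 * (4 a)^3 = -1728 * (4*25)^3 mod 43 = 21
j = 21 * 9^(-1) mod 43 = 31

j = 31 (mod 43)


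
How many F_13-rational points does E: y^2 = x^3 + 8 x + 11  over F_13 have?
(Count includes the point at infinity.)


For each x in F_13, count y with y^2 = x^3 + 8 x + 11 mod 13:
  x = 2: RHS = 9, y in [3, 10]  -> 2 point(s)
  x = 3: RHS = 10, y in [6, 7]  -> 2 point(s)
  x = 4: RHS = 3, y in [4, 9]  -> 2 point(s)
  x = 10: RHS = 12, y in [5, 8]  -> 2 point(s)
  x = 11: RHS = 0, y in [0]  -> 1 point(s)
Affine points: 9. Add the point at infinity: total = 10.

#E(F_13) = 10


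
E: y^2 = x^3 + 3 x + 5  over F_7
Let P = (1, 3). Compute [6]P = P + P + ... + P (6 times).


k = 6 = 110_2 (binary, LSB first: 011)
Double-and-add from P = (1, 3):
  bit 0 = 0: acc unchanged = O
  bit 1 = 1: acc = O + (6, 6) = (6, 6)
  bit 2 = 1: acc = (6, 6) + (4, 2) = (1, 4)

6P = (1, 4)


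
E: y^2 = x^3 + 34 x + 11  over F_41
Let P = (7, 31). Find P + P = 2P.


Doubling: s = (3 x1^2 + a) / (2 y1)
s = (3*7^2 + 34) / (2*31) mod 41 = 34
x3 = s^2 - 2 x1 mod 41 = 34^2 - 2*7 = 35
y3 = s (x1 - x3) - y1 mod 41 = 34 * (7 - 35) - 31 = 1

2P = (35, 1)


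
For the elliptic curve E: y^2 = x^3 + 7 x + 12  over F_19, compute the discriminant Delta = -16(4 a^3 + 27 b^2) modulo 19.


4 a^3 + 27 b^2 = 4*7^3 + 27*12^2 = 1372 + 3888 = 5260
Delta = -16 * (5260) = -84160
Delta mod 19 = 10

Delta = 10 (mod 19)


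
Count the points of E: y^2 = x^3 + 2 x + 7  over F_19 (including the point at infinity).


For each x in F_19, count y with y^2 = x^3 + 2 x + 7 mod 19:
  x = 0: RHS = 7, y in [8, 11]  -> 2 point(s)
  x = 2: RHS = 0, y in [0]  -> 1 point(s)
  x = 5: RHS = 9, y in [3, 16]  -> 2 point(s)
  x = 6: RHS = 7, y in [8, 11]  -> 2 point(s)
  x = 10: RHS = 1, y in [1, 18]  -> 2 point(s)
  x = 11: RHS = 11, y in [7, 12]  -> 2 point(s)
  x = 12: RHS = 11, y in [7, 12]  -> 2 point(s)
  x = 13: RHS = 7, y in [8, 11]  -> 2 point(s)
  x = 14: RHS = 5, y in [9, 10]  -> 2 point(s)
  x = 15: RHS = 11, y in [7, 12]  -> 2 point(s)
  x = 18: RHS = 4, y in [2, 17]  -> 2 point(s)
Affine points: 21. Add the point at infinity: total = 22.

#E(F_19) = 22


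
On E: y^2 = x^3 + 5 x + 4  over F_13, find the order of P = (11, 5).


Compute successive multiples of P until we hit O:
  1P = (11, 5)
  2P = (0, 2)
  3P = (1, 6)
  4P = (4, 6)
  5P = (2, 3)
  6P = (10, 1)
  7P = (8, 7)
  8P = (6, 9)
  ... (continuing to 17P)
  17P = O

ord(P) = 17


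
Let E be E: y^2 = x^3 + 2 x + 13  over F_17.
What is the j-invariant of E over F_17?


Delta = -16(4 a^3 + 27 b^2) mod 17 = 5
-1728 * (4 a)^3 = -1728 * (4*2)^3 mod 17 = 12
j = 12 * 5^(-1) mod 17 = 16

j = 16 (mod 17)


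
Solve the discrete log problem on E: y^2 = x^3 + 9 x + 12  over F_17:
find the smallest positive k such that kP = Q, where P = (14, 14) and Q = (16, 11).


Enumerate multiples of P until we hit Q = (16, 11):
  1P = (14, 14)
  2P = (8, 1)
  3P = (3, 7)
  4P = (16, 11)
Match found at i = 4.

k = 4


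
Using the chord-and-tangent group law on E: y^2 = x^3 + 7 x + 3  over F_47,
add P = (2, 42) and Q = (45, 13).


P != Q, so use the chord formula.
s = (y2 - y1) / (x2 - x1) = (18) / (43) mod 47 = 19
x3 = s^2 - x1 - x2 mod 47 = 19^2 - 2 - 45 = 32
y3 = s (x1 - x3) - y1 mod 47 = 19 * (2 - 32) - 42 = 46

P + Q = (32, 46)


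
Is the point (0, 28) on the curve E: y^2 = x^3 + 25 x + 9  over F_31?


Check whether y^2 = x^3 + 25 x + 9 (mod 31) for (x, y) = (0, 28).
LHS: y^2 = 28^2 mod 31 = 9
RHS: x^3 + 25 x + 9 = 0^3 + 25*0 + 9 mod 31 = 9
LHS = RHS

Yes, on the curve


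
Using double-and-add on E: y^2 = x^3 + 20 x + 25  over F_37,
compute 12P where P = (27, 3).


k = 12 = 1100_2 (binary, LSB first: 0011)
Double-and-add from P = (27, 3):
  bit 0 = 0: acc unchanged = O
  bit 1 = 0: acc unchanged = O
  bit 2 = 1: acc = O + (5, 18) = (5, 18)
  bit 3 = 1: acc = (5, 18) + (24, 11) = (19, 30)

12P = (19, 30)


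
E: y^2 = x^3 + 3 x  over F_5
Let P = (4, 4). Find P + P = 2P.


Doubling: s = (3 x1^2 + a) / (2 y1)
s = (3*4^2 + 3) / (2*4) mod 5 = 2
x3 = s^2 - 2 x1 mod 5 = 2^2 - 2*4 = 1
y3 = s (x1 - x3) - y1 mod 5 = 2 * (4 - 1) - 4 = 2

2P = (1, 2)


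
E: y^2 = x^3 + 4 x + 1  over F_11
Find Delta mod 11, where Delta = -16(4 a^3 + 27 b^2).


4 a^3 + 27 b^2 = 4*4^3 + 27*1^2 = 256 + 27 = 283
Delta = -16 * (283) = -4528
Delta mod 11 = 4

Delta = 4 (mod 11)


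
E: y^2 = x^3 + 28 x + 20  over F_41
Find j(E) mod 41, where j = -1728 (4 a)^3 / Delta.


Delta = -16(4 a^3 + 27 b^2) mod 41 = 34
-1728 * (4 a)^3 = -1728 * (4*28)^3 mod 41 = 32
j = 32 * 34^(-1) mod 41 = 13

j = 13 (mod 41)


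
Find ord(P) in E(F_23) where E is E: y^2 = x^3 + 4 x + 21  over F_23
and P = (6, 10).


Compute successive multiples of P until we hit O:
  1P = (6, 10)
  2P = (12, 7)
  3P = (11, 4)
  4P = (1, 7)
  5P = (9, 2)
  6P = (10, 16)
  7P = (15, 11)
  8P = (4, 3)
  ... (continuing to 27P)
  27P = O

ord(P) = 27


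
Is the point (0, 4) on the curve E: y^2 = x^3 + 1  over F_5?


Check whether y^2 = x^3 + 0 x + 1 (mod 5) for (x, y) = (0, 4).
LHS: y^2 = 4^2 mod 5 = 1
RHS: x^3 + 0 x + 1 = 0^3 + 0*0 + 1 mod 5 = 1
LHS = RHS

Yes, on the curve


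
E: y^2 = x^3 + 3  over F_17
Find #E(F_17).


For each x in F_17, count y with y^2 = x^3 + 0 x + 3 mod 17:
  x = 1: RHS = 4, y in [2, 15]  -> 2 point(s)
  x = 3: RHS = 13, y in [8, 9]  -> 2 point(s)
  x = 4: RHS = 16, y in [4, 13]  -> 2 point(s)
  x = 5: RHS = 9, y in [3, 14]  -> 2 point(s)
  x = 6: RHS = 15, y in [7, 10]  -> 2 point(s)
  x = 9: RHS = 1, y in [1, 16]  -> 2 point(s)
  x = 10: RHS = 0, y in [0]  -> 1 point(s)
  x = 11: RHS = 8, y in [5, 12]  -> 2 point(s)
  x = 16: RHS = 2, y in [6, 11]  -> 2 point(s)
Affine points: 17. Add the point at infinity: total = 18.

#E(F_17) = 18


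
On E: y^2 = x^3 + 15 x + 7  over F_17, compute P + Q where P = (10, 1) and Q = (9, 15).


P != Q, so use the chord formula.
s = (y2 - y1) / (x2 - x1) = (14) / (16) mod 17 = 3
x3 = s^2 - x1 - x2 mod 17 = 3^2 - 10 - 9 = 7
y3 = s (x1 - x3) - y1 mod 17 = 3 * (10 - 7) - 1 = 8

P + Q = (7, 8)


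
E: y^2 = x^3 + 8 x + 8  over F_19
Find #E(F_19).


For each x in F_19, count y with y^2 = x^3 + 8 x + 8 mod 19:
  x = 1: RHS = 17, y in [6, 13]  -> 2 point(s)
  x = 4: RHS = 9, y in [3, 16]  -> 2 point(s)
  x = 6: RHS = 6, y in [5, 14]  -> 2 point(s)
  x = 9: RHS = 11, y in [7, 12]  -> 2 point(s)
  x = 10: RHS = 5, y in [9, 10]  -> 2 point(s)
  x = 15: RHS = 7, y in [8, 11]  -> 2 point(s)
Affine points: 12. Add the point at infinity: total = 13.

#E(F_19) = 13


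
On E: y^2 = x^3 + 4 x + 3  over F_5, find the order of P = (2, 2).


Compute successive multiples of P until we hit O:
  1P = (2, 2)
  2P = (2, 3)
  3P = O

ord(P) = 3


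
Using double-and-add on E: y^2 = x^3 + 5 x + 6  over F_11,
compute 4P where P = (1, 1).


k = 4 = 100_2 (binary, LSB first: 001)
Double-and-add from P = (1, 1):
  bit 0 = 0: acc unchanged = O
  bit 1 = 0: acc unchanged = O
  bit 2 = 1: acc = O + (3, 9) = (3, 9)

4P = (3, 9)


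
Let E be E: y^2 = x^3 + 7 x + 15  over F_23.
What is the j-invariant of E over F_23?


Delta = -16(4 a^3 + 27 b^2) mod 23 = 11
-1728 * (4 a)^3 = -1728 * (4*7)^3 mod 23 = 16
j = 16 * 11^(-1) mod 23 = 14

j = 14 (mod 23)


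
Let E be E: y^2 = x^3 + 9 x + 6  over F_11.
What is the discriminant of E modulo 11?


4 a^3 + 27 b^2 = 4*9^3 + 27*6^2 = 2916 + 972 = 3888
Delta = -16 * (3888) = -62208
Delta mod 11 = 8

Delta = 8 (mod 11)


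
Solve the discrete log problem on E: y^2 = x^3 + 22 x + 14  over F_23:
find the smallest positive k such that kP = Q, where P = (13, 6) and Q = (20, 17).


Enumerate multiples of P until we hit Q = (20, 17):
  1P = (13, 6)
  2P = (20, 17)
Match found at i = 2.

k = 2


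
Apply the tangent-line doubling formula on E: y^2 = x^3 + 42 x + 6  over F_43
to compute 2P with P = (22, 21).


Doubling: s = (3 x1^2 + a) / (2 y1)
s = (3*22^2 + 42) / (2*21) mod 43 = 11
x3 = s^2 - 2 x1 mod 43 = 11^2 - 2*22 = 34
y3 = s (x1 - x3) - y1 mod 43 = 11 * (22 - 34) - 21 = 19

2P = (34, 19)


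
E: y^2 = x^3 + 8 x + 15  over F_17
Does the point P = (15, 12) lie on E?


Check whether y^2 = x^3 + 8 x + 15 (mod 17) for (x, y) = (15, 12).
LHS: y^2 = 12^2 mod 17 = 8
RHS: x^3 + 8 x + 15 = 15^3 + 8*15 + 15 mod 17 = 8
LHS = RHS

Yes, on the curve


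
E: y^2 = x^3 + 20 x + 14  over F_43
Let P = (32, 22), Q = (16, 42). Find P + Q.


P != Q, so use the chord formula.
s = (y2 - y1) / (x2 - x1) = (20) / (27) mod 43 = 31
x3 = s^2 - x1 - x2 mod 43 = 31^2 - 32 - 16 = 10
y3 = s (x1 - x3) - y1 mod 43 = 31 * (32 - 10) - 22 = 15

P + Q = (10, 15)


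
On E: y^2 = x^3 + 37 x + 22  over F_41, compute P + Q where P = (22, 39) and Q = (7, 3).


P != Q, so use the chord formula.
s = (y2 - y1) / (x2 - x1) = (5) / (26) mod 41 = 27
x3 = s^2 - x1 - x2 mod 41 = 27^2 - 22 - 7 = 3
y3 = s (x1 - x3) - y1 mod 41 = 27 * (22 - 3) - 39 = 23

P + Q = (3, 23)


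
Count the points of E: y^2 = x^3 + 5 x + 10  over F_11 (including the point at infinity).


For each x in F_11, count y with y^2 = x^3 + 5 x + 10 mod 11:
  x = 1: RHS = 5, y in [4, 7]  -> 2 point(s)
  x = 6: RHS = 3, y in [5, 6]  -> 2 point(s)
  x = 7: RHS = 3, y in [5, 6]  -> 2 point(s)
  x = 8: RHS = 1, y in [1, 10]  -> 2 point(s)
  x = 9: RHS = 3, y in [5, 6]  -> 2 point(s)
  x = 10: RHS = 4, y in [2, 9]  -> 2 point(s)
Affine points: 12. Add the point at infinity: total = 13.

#E(F_11) = 13


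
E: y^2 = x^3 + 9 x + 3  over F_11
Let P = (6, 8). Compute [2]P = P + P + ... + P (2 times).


k = 2 = 10_2 (binary, LSB first: 01)
Double-and-add from P = (6, 8):
  bit 0 = 0: acc unchanged = O
  bit 1 = 1: acc = O + (8, 9) = (8, 9)

2P = (8, 9)


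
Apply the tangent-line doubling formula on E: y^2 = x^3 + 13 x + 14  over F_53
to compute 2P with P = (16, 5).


Doubling: s = (3 x1^2 + a) / (2 y1)
s = (3*16^2 + 13) / (2*5) mod 53 = 41
x3 = s^2 - 2 x1 mod 53 = 41^2 - 2*16 = 6
y3 = s (x1 - x3) - y1 mod 53 = 41 * (16 - 6) - 5 = 34

2P = (6, 34)


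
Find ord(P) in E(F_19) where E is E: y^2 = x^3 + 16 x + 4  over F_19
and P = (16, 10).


Compute successive multiples of P until we hit O:
  1P = (16, 10)
  2P = (12, 10)
  3P = (10, 9)
  4P = (2, 5)
  5P = (2, 14)
  6P = (10, 10)
  7P = (12, 9)
  8P = (16, 9)
  ... (continuing to 9P)
  9P = O

ord(P) = 9


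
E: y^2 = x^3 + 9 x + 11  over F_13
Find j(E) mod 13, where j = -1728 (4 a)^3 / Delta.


Delta = -16(4 a^3 + 27 b^2) mod 13 = 2
-1728 * (4 a)^3 = -1728 * (4*9)^3 mod 13 = 12
j = 12 * 2^(-1) mod 13 = 6

j = 6 (mod 13)


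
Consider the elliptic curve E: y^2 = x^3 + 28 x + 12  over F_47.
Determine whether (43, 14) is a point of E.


Check whether y^2 = x^3 + 28 x + 12 (mod 47) for (x, y) = (43, 14).
LHS: y^2 = 14^2 mod 47 = 8
RHS: x^3 + 28 x + 12 = 43^3 + 28*43 + 12 mod 47 = 24
LHS != RHS

No, not on the curve


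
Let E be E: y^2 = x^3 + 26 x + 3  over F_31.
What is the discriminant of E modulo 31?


4 a^3 + 27 b^2 = 4*26^3 + 27*3^2 = 70304 + 243 = 70547
Delta = -16 * (70547) = -1128752
Delta mod 31 = 20

Delta = 20 (mod 31)


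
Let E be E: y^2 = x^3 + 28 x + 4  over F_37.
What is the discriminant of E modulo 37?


4 a^3 + 27 b^2 = 4*28^3 + 27*4^2 = 87808 + 432 = 88240
Delta = -16 * (88240) = -1411840
Delta mod 37 = 6

Delta = 6 (mod 37)


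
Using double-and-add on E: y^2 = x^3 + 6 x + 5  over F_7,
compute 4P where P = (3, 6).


k = 4 = 100_2 (binary, LSB first: 001)
Double-and-add from P = (3, 6):
  bit 0 = 0: acc unchanged = O
  bit 1 = 0: acc unchanged = O
  bit 2 = 1: acc = O + (4, 3) = (4, 3)

4P = (4, 3)


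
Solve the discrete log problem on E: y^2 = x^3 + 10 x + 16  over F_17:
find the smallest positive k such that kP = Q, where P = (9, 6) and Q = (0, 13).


Enumerate multiples of P until we hit Q = (0, 13):
  1P = (9, 6)
  2P = (8, 8)
  3P = (4, 1)
  4P = (5, 15)
  5P = (7, 15)
  6P = (0, 13)
Match found at i = 6.

k = 6


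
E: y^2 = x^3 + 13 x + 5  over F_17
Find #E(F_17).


For each x in F_17, count y with y^2 = x^3 + 13 x + 5 mod 17:
  x = 1: RHS = 2, y in [6, 11]  -> 2 point(s)
  x = 4: RHS = 2, y in [6, 11]  -> 2 point(s)
  x = 5: RHS = 8, y in [5, 12]  -> 2 point(s)
  x = 8: RHS = 9, y in [3, 14]  -> 2 point(s)
  x = 9: RHS = 1, y in [1, 16]  -> 2 point(s)
  x = 10: RHS = 13, y in [8, 9]  -> 2 point(s)
  x = 11: RHS = 0, y in [0]  -> 1 point(s)
  x = 12: RHS = 2, y in [6, 11]  -> 2 point(s)
  x = 13: RHS = 8, y in [5, 12]  -> 2 point(s)
  x = 16: RHS = 8, y in [5, 12]  -> 2 point(s)
Affine points: 19. Add the point at infinity: total = 20.

#E(F_17) = 20


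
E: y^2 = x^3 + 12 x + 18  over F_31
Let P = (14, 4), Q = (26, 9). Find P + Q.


P != Q, so use the chord formula.
s = (y2 - y1) / (x2 - x1) = (5) / (12) mod 31 = 3
x3 = s^2 - x1 - x2 mod 31 = 3^2 - 14 - 26 = 0
y3 = s (x1 - x3) - y1 mod 31 = 3 * (14 - 0) - 4 = 7

P + Q = (0, 7)


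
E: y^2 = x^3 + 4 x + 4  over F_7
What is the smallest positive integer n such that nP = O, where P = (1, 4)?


Compute successive multiples of P until we hit O:
  1P = (1, 4)
  2P = (5, 3)
  3P = (5, 4)
  4P = (1, 3)
  5P = O

ord(P) = 5


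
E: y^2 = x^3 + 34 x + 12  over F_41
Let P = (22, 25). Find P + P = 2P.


Doubling: s = (3 x1^2 + a) / (2 y1)
s = (3*22^2 + 34) / (2*25) mod 41 = 33
x3 = s^2 - 2 x1 mod 41 = 33^2 - 2*22 = 20
y3 = s (x1 - x3) - y1 mod 41 = 33 * (22 - 20) - 25 = 0

2P = (20, 0)


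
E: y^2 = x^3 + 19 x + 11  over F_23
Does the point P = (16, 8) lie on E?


Check whether y^2 = x^3 + 19 x + 11 (mod 23) for (x, y) = (16, 8).
LHS: y^2 = 8^2 mod 23 = 18
RHS: x^3 + 19 x + 11 = 16^3 + 19*16 + 11 mod 23 = 18
LHS = RHS

Yes, on the curve


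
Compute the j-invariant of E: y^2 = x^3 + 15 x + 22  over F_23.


Delta = -16(4 a^3 + 27 b^2) mod 23 = 21
-1728 * (4 a)^3 = -1728 * (4*15)^3 mod 23 = 2
j = 2 * 21^(-1) mod 23 = 22

j = 22 (mod 23)


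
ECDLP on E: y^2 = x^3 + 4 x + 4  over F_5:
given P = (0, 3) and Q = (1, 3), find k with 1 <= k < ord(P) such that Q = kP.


Enumerate multiples of P until we hit Q = (1, 3):
  1P = (0, 3)
  2P = (1, 3)
Match found at i = 2.

k = 2


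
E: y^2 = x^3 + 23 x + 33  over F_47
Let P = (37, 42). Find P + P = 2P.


Doubling: s = (3 x1^2 + a) / (2 y1)
s = (3*37^2 + 23) / (2*42) mod 47 = 10
x3 = s^2 - 2 x1 mod 47 = 10^2 - 2*37 = 26
y3 = s (x1 - x3) - y1 mod 47 = 10 * (37 - 26) - 42 = 21

2P = (26, 21)


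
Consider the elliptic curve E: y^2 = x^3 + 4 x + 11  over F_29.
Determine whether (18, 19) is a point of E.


Check whether y^2 = x^3 + 4 x + 11 (mod 29) for (x, y) = (18, 19).
LHS: y^2 = 19^2 mod 29 = 13
RHS: x^3 + 4 x + 11 = 18^3 + 4*18 + 11 mod 29 = 28
LHS != RHS

No, not on the curve


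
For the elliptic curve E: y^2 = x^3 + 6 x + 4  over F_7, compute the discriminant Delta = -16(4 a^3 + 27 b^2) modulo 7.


4 a^3 + 27 b^2 = 4*6^3 + 27*4^2 = 864 + 432 = 1296
Delta = -16 * (1296) = -20736
Delta mod 7 = 5

Delta = 5 (mod 7)


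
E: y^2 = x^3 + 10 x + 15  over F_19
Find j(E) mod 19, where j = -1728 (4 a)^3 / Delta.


Delta = -16(4 a^3 + 27 b^2) mod 19 = 15
-1728 * (4 a)^3 = -1728 * (4*10)^3 mod 19 = 8
j = 8 * 15^(-1) mod 19 = 17

j = 17 (mod 19)


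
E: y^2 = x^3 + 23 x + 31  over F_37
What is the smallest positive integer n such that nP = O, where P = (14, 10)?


Compute successive multiples of P until we hit O:
  1P = (14, 10)
  2P = (5, 30)
  3P = (17, 9)
  4P = (2, 23)
  5P = (25, 5)
  6P = (19, 36)
  7P = (34, 34)
  8P = (23, 31)
  ... (continuing to 36P)
  36P = O

ord(P) = 36


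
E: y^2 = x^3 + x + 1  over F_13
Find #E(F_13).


For each x in F_13, count y with y^2 = x^3 + 1 x + 1 mod 13:
  x = 0: RHS = 1, y in [1, 12]  -> 2 point(s)
  x = 1: RHS = 3, y in [4, 9]  -> 2 point(s)
  x = 4: RHS = 4, y in [2, 11]  -> 2 point(s)
  x = 5: RHS = 1, y in [1, 12]  -> 2 point(s)
  x = 7: RHS = 0, y in [0]  -> 1 point(s)
  x = 8: RHS = 1, y in [1, 12]  -> 2 point(s)
  x = 10: RHS = 10, y in [6, 7]  -> 2 point(s)
  x = 11: RHS = 4, y in [2, 11]  -> 2 point(s)
  x = 12: RHS = 12, y in [5, 8]  -> 2 point(s)
Affine points: 17. Add the point at infinity: total = 18.

#E(F_13) = 18


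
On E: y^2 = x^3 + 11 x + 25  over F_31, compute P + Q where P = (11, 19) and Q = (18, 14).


P != Q, so use the chord formula.
s = (y2 - y1) / (x2 - x1) = (26) / (7) mod 31 = 17
x3 = s^2 - x1 - x2 mod 31 = 17^2 - 11 - 18 = 12
y3 = s (x1 - x3) - y1 mod 31 = 17 * (11 - 12) - 19 = 26

P + Q = (12, 26)


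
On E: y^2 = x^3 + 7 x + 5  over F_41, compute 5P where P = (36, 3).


k = 5 = 101_2 (binary, LSB first: 101)
Double-and-add from P = (36, 3):
  bit 0 = 1: acc = O + (36, 3) = (36, 3)
  bit 1 = 0: acc unchanged = (36, 3)
  bit 2 = 1: acc = (36, 3) + (23, 19) = (25, 15)

5P = (25, 15)


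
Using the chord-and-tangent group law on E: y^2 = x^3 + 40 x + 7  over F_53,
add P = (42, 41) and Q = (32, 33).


P != Q, so use the chord formula.
s = (y2 - y1) / (x2 - x1) = (45) / (43) mod 53 = 22
x3 = s^2 - x1 - x2 mod 53 = 22^2 - 42 - 32 = 39
y3 = s (x1 - x3) - y1 mod 53 = 22 * (42 - 39) - 41 = 25

P + Q = (39, 25)


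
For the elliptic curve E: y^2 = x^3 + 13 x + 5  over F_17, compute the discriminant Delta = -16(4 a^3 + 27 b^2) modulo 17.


4 a^3 + 27 b^2 = 4*13^3 + 27*5^2 = 8788 + 675 = 9463
Delta = -16 * (9463) = -151408
Delta mod 17 = 11

Delta = 11 (mod 17)


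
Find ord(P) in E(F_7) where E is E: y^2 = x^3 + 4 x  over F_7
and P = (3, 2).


Compute successive multiples of P until we hit O:
  1P = (3, 2)
  2P = (2, 4)
  3P = (6, 4)
  4P = (0, 0)
  5P = (6, 3)
  6P = (2, 3)
  7P = (3, 5)
  8P = O

ord(P) = 8


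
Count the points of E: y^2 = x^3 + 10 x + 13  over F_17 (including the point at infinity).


For each x in F_17, count y with y^2 = x^3 + 10 x + 13 mod 17:
  x = 0: RHS = 13, y in [8, 9]  -> 2 point(s)
  x = 3: RHS = 2, y in [6, 11]  -> 2 point(s)
  x = 4: RHS = 15, y in [7, 10]  -> 2 point(s)
  x = 5: RHS = 1, y in [1, 16]  -> 2 point(s)
  x = 6: RHS = 0, y in [0]  -> 1 point(s)
  x = 7: RHS = 1, y in [1, 16]  -> 2 point(s)
  x = 9: RHS = 16, y in [4, 13]  -> 2 point(s)
  x = 10: RHS = 8, y in [5, 12]  -> 2 point(s)
  x = 11: RHS = 9, y in [3, 14]  -> 2 point(s)
  x = 12: RHS = 8, y in [5, 12]  -> 2 point(s)
  x = 15: RHS = 2, y in [6, 11]  -> 2 point(s)
  x = 16: RHS = 2, y in [6, 11]  -> 2 point(s)
Affine points: 23. Add the point at infinity: total = 24.

#E(F_17) = 24
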